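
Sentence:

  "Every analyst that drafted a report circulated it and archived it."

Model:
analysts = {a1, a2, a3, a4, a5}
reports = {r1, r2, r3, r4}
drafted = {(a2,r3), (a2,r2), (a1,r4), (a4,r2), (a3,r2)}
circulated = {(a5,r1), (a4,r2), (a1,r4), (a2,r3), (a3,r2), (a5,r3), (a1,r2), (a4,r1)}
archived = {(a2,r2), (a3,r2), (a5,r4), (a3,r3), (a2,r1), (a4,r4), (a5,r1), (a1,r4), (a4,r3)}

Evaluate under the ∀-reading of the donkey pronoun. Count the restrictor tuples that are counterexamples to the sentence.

3

"it" takes "a report" as antecedent — a donkey pronoun bound across the clause boundary.
Strong reading: for every (a,r) with drafted(a,r), circulated(a,r) ∧ archived(a,r).
Restrictor pairs: (a1,r4) ✓  (a2,r2) ✗  (a2,r3) ✗  (a3,r2) ✓  (a4,r2) ✗
Counterexamples (restrictor pairs failing the scope): 3.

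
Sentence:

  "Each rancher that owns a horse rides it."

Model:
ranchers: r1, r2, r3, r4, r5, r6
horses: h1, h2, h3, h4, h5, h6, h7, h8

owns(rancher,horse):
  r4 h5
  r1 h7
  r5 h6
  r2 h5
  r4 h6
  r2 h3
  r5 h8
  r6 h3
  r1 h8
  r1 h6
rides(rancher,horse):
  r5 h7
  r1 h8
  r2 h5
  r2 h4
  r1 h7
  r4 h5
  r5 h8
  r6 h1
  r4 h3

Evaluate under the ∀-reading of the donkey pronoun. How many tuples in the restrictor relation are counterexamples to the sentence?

5

"it" takes "a horse" as antecedent — a donkey pronoun bound across the clause boundary.
Strong reading: for every (r,h) with owns(r,h), rides(r,h).
Restrictor pairs: (r1,h6) ✗  (r1,h7) ✓  (r1,h8) ✓  (r2,h3) ✗  (r2,h5) ✓  (r4,h5) ✓  (r4,h6) ✗  (r5,h6) ✗  (r5,h8) ✓  (r6,h3) ✗
Counterexamples (restrictor pairs failing the scope): 5.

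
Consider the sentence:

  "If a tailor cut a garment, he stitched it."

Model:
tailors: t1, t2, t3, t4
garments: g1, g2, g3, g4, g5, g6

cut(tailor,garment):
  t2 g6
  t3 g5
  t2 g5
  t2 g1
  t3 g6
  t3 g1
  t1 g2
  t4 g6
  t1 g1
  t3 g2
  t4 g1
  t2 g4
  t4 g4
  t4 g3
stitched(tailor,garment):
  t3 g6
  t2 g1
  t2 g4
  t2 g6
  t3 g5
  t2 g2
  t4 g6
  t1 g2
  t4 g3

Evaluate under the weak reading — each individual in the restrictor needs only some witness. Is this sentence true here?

True

"it" takes "a garment" as antecedent — a donkey pronoun bound across the clause boundary.
Weak reading: every tailor t with some cut-garment has at least one cut-garment g such that stitched(t,g).
Per tailor: t1:✓  t2:✓  t3:✓  t4:✓
Every tailor in the restrictor has a witness.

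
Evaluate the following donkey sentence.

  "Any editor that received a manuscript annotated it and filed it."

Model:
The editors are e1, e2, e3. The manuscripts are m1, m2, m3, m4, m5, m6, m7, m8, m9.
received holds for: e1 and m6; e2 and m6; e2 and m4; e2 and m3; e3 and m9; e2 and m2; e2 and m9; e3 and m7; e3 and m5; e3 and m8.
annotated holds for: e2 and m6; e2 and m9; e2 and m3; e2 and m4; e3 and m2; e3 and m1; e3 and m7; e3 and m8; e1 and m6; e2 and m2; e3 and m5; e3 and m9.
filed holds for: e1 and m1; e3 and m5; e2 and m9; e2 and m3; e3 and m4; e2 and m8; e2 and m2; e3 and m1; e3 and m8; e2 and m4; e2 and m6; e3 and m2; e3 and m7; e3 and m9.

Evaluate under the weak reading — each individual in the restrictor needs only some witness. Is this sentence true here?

"it" takes "a manuscript" as antecedent — a donkey pronoun bound across the clause boundary.
Weak reading: every editor e with some received-manuscript has at least one received-manuscript m such that annotated(e,m) ∧ filed(e,m).
Per editor: e1:✗  e2:✓  e3:✓
e1 has no witness among its received-manuscripts.

False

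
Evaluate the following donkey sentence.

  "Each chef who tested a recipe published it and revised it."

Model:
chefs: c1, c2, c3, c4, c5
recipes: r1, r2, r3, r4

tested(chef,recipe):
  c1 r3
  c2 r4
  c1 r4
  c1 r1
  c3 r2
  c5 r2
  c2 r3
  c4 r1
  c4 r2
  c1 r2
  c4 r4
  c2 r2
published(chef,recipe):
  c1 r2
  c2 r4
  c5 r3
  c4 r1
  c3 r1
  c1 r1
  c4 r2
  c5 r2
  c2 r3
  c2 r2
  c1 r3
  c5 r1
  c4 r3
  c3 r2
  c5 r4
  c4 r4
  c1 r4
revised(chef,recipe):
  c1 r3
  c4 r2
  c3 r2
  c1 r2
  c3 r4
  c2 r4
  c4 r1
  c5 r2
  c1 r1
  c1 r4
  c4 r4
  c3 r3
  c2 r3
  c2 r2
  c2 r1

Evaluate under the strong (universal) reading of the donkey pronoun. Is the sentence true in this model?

True

"it" takes "a recipe" as antecedent — a donkey pronoun bound across the clause boundary.
Strong reading: for every (c,r) with tested(c,r), published(c,r) ∧ revised(c,r).
Restrictor pairs: (c1,r1) ✓  (c1,r2) ✓  (c1,r3) ✓  (c1,r4) ✓  (c2,r2) ✓  (c2,r3) ✓  (c2,r4) ✓  (c3,r2) ✓  (c4,r1) ✓  (c4,r2) ✓  (c4,r4) ✓  (c5,r2) ✓
Every restrictor pair satisfies the scope.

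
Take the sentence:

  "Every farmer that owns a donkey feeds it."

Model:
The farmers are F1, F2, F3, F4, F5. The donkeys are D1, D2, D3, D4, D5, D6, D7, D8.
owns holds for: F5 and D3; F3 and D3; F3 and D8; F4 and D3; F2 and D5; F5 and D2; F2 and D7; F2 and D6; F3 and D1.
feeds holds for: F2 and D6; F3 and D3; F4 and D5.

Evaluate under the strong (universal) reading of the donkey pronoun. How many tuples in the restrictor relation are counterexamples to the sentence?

7

"it" takes "a donkey" as antecedent — a donkey pronoun bound across the clause boundary.
Strong reading: for every (f,d) with owns(f,d), feeds(f,d).
Restrictor pairs: (F2,D5) ✗  (F2,D6) ✓  (F2,D7) ✗  (F3,D1) ✗  (F3,D3) ✓  (F3,D8) ✗  (F4,D3) ✗  (F5,D2) ✗  (F5,D3) ✗
Counterexamples (restrictor pairs failing the scope): 7.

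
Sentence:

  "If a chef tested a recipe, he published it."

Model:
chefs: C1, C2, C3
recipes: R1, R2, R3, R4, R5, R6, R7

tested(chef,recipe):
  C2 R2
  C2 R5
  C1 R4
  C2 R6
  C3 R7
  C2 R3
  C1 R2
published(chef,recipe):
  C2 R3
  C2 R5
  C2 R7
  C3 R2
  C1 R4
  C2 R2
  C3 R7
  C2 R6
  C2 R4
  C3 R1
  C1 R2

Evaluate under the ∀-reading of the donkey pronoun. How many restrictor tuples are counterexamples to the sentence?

0

"it" takes "a recipe" as antecedent — a donkey pronoun bound across the clause boundary.
Strong reading: for every (c,r) with tested(c,r), published(c,r).
Restrictor pairs: (C1,R2) ✓  (C1,R4) ✓  (C2,R2) ✓  (C2,R3) ✓  (C2,R5) ✓  (C2,R6) ✓  (C3,R7) ✓
Counterexamples (restrictor pairs failing the scope): 0.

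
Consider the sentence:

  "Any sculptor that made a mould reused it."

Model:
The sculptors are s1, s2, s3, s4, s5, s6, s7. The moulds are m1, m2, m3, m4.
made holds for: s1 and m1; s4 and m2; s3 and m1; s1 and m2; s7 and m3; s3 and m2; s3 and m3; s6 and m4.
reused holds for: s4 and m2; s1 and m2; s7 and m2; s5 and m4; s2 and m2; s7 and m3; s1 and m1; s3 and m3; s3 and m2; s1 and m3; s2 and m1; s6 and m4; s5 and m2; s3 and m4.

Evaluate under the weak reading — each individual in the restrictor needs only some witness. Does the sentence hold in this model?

True

"it" takes "a mould" as antecedent — a donkey pronoun bound across the clause boundary.
Weak reading: every sculptor s with some made-mould has at least one made-mould m such that reused(s,m).
Per sculptor: s1:✓  s3:✓  s4:✓  s6:✓  s7:✓
Every sculptor in the restrictor has a witness.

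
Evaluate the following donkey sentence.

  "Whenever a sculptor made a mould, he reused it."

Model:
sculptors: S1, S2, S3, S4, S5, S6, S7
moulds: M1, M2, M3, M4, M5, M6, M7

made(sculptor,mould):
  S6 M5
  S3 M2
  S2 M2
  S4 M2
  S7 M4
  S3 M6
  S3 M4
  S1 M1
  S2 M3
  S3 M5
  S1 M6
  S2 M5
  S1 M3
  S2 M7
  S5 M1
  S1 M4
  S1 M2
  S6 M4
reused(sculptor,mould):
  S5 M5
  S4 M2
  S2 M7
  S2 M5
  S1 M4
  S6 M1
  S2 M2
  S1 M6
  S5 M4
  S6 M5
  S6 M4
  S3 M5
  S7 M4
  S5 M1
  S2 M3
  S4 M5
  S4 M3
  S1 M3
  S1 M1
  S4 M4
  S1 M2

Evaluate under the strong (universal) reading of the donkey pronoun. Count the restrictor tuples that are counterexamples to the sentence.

3

"it" takes "a mould" as antecedent — a donkey pronoun bound across the clause boundary.
Strong reading: for every (s,m) with made(s,m), reused(s,m).
Restrictor pairs: (S1,M1) ✓  (S1,M2) ✓  (S1,M3) ✓  (S1,M4) ✓  (S1,M6) ✓  (S2,M2) ✓  (S2,M3) ✓  (S2,M5) ✓  (S2,M7) ✓  (S3,M2) ✗  (S3,M4) ✗  (S3,M5) ✓  (S3,M6) ✗  (S4,M2) ✓  (S5,M1) ✓  (S6,M4) ✓  (S6,M5) ✓  (S7,M4) ✓
Counterexamples (restrictor pairs failing the scope): 3.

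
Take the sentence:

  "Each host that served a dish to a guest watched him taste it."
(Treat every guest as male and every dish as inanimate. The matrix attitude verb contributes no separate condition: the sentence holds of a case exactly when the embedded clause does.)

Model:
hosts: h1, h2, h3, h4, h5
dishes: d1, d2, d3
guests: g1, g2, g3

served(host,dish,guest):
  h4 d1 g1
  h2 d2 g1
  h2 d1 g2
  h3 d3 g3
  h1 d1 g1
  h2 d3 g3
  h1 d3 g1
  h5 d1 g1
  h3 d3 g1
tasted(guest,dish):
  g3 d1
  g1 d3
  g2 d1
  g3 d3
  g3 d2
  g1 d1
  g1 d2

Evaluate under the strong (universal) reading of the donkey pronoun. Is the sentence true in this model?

True

"him" takes "a guest" as antecedent and "it" takes "a dish"; both are donkey pronouns co-varying with the restrictor.
Strong reading: for every (h,d,g) with served(h,d,g), tasted(g,d).
Restrictor triples: (h1,d1,g1)→tasted(g1,d1) ✓  (h1,d3,g1)→tasted(g1,d3) ✓  (h2,d1,g2)→tasted(g2,d1) ✓  (h2,d2,g1)→tasted(g1,d2) ✓  (h2,d3,g3)→tasted(g3,d3) ✓  (h3,d3,g1)→tasted(g1,d3) ✓  (h3,d3,g3)→tasted(g3,d3) ✓  (h4,d1,g1)→tasted(g1,d1) ✓  (h5,d1,g1)→tasted(g1,d1) ✓
Every restrictor triple satisfies the scope.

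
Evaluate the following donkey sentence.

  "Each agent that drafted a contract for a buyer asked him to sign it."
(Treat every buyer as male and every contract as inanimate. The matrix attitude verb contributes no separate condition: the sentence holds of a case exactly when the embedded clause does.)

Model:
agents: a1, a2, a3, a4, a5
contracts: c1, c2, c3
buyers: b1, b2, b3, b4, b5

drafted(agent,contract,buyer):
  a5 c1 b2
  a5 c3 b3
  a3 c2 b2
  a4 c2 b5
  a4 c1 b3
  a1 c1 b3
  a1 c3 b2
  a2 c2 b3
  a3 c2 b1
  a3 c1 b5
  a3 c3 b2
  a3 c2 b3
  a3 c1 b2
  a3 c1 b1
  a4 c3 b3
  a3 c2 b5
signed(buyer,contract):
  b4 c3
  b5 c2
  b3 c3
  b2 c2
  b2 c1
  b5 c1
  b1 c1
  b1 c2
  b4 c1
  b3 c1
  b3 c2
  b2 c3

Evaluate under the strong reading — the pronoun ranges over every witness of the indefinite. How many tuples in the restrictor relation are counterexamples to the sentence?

"him" takes "a buyer" as antecedent and "it" takes "a contract"; both are donkey pronouns co-varying with the restrictor.
Strong reading: for every (a,c,b) with drafted(a,c,b), signed(b,c).
Restrictor triples: (a1,c1,b3)→signed(b3,c1) ✓  (a1,c3,b2)→signed(b2,c3) ✓  (a2,c2,b3)→signed(b3,c2) ✓  (a3,c1,b1)→signed(b1,c1) ✓  (a3,c1,b2)→signed(b2,c1) ✓  (a3,c1,b5)→signed(b5,c1) ✓  (a3,c2,b1)→signed(b1,c2) ✓  (a3,c2,b2)→signed(b2,c2) ✓  (a3,c2,b3)→signed(b3,c2) ✓  (a3,c2,b5)→signed(b5,c2) ✓  (a3,c3,b2)→signed(b2,c3) ✓  (a4,c1,b3)→signed(b3,c1) ✓  (a4,c2,b5)→signed(b5,c2) ✓  (a4,c3,b3)→signed(b3,c3) ✓  (a5,c1,b2)→signed(b2,c1) ✓  (a5,c3,b3)→signed(b3,c3) ✓
Counterexamples (restrictor triples failing the scope): 0.

0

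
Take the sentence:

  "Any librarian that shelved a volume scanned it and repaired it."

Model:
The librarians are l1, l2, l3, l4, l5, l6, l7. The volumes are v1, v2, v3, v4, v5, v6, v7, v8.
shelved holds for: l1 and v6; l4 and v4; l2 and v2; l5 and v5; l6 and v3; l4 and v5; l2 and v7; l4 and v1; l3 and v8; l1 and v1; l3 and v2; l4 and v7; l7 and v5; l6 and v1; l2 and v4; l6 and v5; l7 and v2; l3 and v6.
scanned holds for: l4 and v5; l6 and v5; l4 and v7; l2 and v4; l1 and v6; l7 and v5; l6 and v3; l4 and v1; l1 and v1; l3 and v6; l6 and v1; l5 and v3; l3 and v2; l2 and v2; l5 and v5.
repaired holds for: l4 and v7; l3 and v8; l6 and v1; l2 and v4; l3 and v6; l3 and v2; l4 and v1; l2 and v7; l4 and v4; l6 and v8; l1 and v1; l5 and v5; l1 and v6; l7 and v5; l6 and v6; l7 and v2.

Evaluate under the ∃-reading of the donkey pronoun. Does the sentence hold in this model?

True

"it" takes "a volume" as antecedent — a donkey pronoun bound across the clause boundary.
Weak reading: every librarian l with some shelved-volume has at least one shelved-volume v such that scanned(l,v) ∧ repaired(l,v).
Per librarian: l1:✓  l2:✓  l3:✓  l4:✓  l5:✓  l6:✓  l7:✓
Every librarian in the restrictor has a witness.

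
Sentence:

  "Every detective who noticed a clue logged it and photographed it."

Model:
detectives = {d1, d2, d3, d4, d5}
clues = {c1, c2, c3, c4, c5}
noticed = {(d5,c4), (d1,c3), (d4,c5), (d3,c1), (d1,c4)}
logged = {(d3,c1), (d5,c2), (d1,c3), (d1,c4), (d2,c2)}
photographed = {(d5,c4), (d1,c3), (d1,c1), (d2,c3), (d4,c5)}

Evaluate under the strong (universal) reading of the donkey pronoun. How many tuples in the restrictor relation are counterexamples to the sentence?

"it" takes "a clue" as antecedent — a donkey pronoun bound across the clause boundary.
Strong reading: for every (d,c) with noticed(d,c), logged(d,c) ∧ photographed(d,c).
Restrictor pairs: (d1,c3) ✓  (d1,c4) ✗  (d3,c1) ✗  (d4,c5) ✗  (d5,c4) ✗
Counterexamples (restrictor pairs failing the scope): 4.

4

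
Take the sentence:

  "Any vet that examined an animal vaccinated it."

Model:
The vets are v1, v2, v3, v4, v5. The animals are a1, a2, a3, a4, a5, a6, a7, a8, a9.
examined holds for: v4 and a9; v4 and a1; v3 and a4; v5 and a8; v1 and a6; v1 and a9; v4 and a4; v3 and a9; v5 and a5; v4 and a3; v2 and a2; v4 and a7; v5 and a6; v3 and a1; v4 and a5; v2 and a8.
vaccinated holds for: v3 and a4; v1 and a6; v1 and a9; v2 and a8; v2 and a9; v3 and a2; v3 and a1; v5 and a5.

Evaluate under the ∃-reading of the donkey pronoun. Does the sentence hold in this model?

"it" takes "an animal" as antecedent — a donkey pronoun bound across the clause boundary.
Weak reading: every vet v with some examined-animal has at least one examined-animal a such that vaccinated(v,a).
Per vet: v1:✓  v2:✓  v3:✓  v4:✗  v5:✓
v4 has no witness among its examined-animals.

False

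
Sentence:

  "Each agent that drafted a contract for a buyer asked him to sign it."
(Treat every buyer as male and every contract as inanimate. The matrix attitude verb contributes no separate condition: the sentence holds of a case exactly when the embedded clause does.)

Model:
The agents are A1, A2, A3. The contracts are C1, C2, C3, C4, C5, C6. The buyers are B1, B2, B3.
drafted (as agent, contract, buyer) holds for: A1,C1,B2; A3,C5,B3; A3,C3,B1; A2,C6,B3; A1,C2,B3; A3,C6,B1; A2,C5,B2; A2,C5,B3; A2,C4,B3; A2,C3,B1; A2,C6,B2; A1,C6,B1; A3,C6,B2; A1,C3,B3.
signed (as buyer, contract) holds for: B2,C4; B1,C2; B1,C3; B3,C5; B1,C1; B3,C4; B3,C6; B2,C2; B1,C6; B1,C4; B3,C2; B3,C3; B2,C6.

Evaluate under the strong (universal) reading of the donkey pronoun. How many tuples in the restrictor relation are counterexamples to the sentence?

2

"him" takes "a buyer" as antecedent and "it" takes "a contract"; both are donkey pronouns co-varying with the restrictor.
Strong reading: for every (a,c,b) with drafted(a,c,b), signed(b,c).
Restrictor triples: (A1,C1,B2)→signed(B2,C1) ✗  (A1,C2,B3)→signed(B3,C2) ✓  (A1,C3,B3)→signed(B3,C3) ✓  (A1,C6,B1)→signed(B1,C6) ✓  (A2,C3,B1)→signed(B1,C3) ✓  (A2,C4,B3)→signed(B3,C4) ✓  (A2,C5,B2)→signed(B2,C5) ✗  (A2,C5,B3)→signed(B3,C5) ✓  (A2,C6,B2)→signed(B2,C6) ✓  (A2,C6,B3)→signed(B3,C6) ✓  (A3,C3,B1)→signed(B1,C3) ✓  (A3,C5,B3)→signed(B3,C5) ✓  (A3,C6,B1)→signed(B1,C6) ✓  (A3,C6,B2)→signed(B2,C6) ✓
Counterexamples (restrictor triples failing the scope): 2.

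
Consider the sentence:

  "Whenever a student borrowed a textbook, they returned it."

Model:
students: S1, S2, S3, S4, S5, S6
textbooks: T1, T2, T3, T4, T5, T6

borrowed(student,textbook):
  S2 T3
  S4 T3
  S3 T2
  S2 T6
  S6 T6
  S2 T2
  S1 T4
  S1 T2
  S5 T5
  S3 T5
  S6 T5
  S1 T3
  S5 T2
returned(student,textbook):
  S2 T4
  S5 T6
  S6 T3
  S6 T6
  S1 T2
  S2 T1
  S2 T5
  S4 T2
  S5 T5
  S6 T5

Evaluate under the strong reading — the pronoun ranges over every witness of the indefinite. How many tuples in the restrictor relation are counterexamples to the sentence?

"it" takes "a textbook" as antecedent — a donkey pronoun bound across the clause boundary.
Strong reading: for every (s,t) with borrowed(s,t), returned(s,t).
Restrictor pairs: (S1,T2) ✓  (S1,T3) ✗  (S1,T4) ✗  (S2,T2) ✗  (S2,T3) ✗  (S2,T6) ✗  (S3,T2) ✗  (S3,T5) ✗  (S4,T3) ✗  (S5,T2) ✗  (S5,T5) ✓  (S6,T5) ✓  (S6,T6) ✓
Counterexamples (restrictor pairs failing the scope): 9.

9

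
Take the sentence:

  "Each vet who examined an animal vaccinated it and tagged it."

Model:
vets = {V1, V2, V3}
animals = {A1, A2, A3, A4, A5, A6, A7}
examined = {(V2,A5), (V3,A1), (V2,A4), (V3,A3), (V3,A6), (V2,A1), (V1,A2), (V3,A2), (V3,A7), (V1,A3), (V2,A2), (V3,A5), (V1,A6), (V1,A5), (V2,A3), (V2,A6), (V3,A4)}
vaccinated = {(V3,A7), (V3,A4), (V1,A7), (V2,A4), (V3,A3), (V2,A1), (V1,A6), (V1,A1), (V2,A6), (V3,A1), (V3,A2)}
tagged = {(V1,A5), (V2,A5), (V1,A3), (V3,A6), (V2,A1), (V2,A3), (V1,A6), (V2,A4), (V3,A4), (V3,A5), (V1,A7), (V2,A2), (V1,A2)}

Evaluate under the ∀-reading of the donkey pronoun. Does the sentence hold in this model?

"it" takes "an animal" as antecedent — a donkey pronoun bound across the clause boundary.
Strong reading: for every (v,a) with examined(v,a), vaccinated(v,a) ∧ tagged(v,a).
Restrictor pairs: (V1,A2) ✗  (V1,A3) ✗  (V1,A5) ✗  (V1,A6) ✓  (V2,A1) ✓  (V2,A2) ✗  (V2,A3) ✗  (V2,A4) ✓  (V2,A5) ✗  (V2,A6) ✗  (V3,A1) ✗  (V3,A2) ✗  (V3,A3) ✗  (V3,A4) ✓  (V3,A5) ✗  (V3,A6) ✗  (V3,A7) ✗
Counterexample: (V1,A2) is in examined but fails the scope.

False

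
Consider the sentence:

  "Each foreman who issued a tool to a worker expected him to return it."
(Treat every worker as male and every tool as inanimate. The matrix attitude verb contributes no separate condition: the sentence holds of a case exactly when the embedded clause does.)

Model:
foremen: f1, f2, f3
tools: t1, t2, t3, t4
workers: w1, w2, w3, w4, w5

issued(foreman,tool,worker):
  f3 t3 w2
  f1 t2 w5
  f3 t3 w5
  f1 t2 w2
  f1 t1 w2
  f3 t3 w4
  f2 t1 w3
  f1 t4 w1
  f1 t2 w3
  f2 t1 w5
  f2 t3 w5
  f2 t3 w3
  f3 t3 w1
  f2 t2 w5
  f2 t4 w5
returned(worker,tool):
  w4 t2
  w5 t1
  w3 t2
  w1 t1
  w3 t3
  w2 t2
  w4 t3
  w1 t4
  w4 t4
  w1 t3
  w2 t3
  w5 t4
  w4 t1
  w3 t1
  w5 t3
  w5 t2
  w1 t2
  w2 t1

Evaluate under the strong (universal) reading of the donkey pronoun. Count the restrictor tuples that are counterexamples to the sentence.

0

"him" takes "a worker" as antecedent and "it" takes "a tool"; both are donkey pronouns co-varying with the restrictor.
Strong reading: for every (f,t,w) with issued(f,t,w), returned(w,t).
Restrictor triples: (f1,t1,w2)→returned(w2,t1) ✓  (f1,t2,w2)→returned(w2,t2) ✓  (f1,t2,w3)→returned(w3,t2) ✓  (f1,t2,w5)→returned(w5,t2) ✓  (f1,t4,w1)→returned(w1,t4) ✓  (f2,t1,w3)→returned(w3,t1) ✓  (f2,t1,w5)→returned(w5,t1) ✓  (f2,t2,w5)→returned(w5,t2) ✓  (f2,t3,w3)→returned(w3,t3) ✓  (f2,t3,w5)→returned(w5,t3) ✓  (f2,t4,w5)→returned(w5,t4) ✓  (f3,t3,w1)→returned(w1,t3) ✓  (f3,t3,w2)→returned(w2,t3) ✓  (f3,t3,w4)→returned(w4,t3) ✓  (f3,t3,w5)→returned(w5,t3) ✓
Counterexamples (restrictor triples failing the scope): 0.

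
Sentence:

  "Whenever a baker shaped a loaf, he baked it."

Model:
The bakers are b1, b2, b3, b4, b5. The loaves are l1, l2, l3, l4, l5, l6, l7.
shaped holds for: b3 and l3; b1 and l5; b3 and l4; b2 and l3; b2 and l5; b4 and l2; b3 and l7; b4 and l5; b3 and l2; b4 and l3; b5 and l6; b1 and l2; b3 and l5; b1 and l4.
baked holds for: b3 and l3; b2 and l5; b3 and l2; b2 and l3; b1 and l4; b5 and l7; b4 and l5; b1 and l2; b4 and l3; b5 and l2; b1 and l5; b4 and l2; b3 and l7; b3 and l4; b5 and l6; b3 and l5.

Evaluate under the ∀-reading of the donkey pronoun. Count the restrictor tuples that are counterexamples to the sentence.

"it" takes "a loaf" as antecedent — a donkey pronoun bound across the clause boundary.
Strong reading: for every (b,l) with shaped(b,l), baked(b,l).
Restrictor pairs: (b1,l2) ✓  (b1,l4) ✓  (b1,l5) ✓  (b2,l3) ✓  (b2,l5) ✓  (b3,l2) ✓  (b3,l3) ✓  (b3,l4) ✓  (b3,l5) ✓  (b3,l7) ✓  (b4,l2) ✓  (b4,l3) ✓  (b4,l5) ✓  (b5,l6) ✓
Counterexamples (restrictor pairs failing the scope): 0.

0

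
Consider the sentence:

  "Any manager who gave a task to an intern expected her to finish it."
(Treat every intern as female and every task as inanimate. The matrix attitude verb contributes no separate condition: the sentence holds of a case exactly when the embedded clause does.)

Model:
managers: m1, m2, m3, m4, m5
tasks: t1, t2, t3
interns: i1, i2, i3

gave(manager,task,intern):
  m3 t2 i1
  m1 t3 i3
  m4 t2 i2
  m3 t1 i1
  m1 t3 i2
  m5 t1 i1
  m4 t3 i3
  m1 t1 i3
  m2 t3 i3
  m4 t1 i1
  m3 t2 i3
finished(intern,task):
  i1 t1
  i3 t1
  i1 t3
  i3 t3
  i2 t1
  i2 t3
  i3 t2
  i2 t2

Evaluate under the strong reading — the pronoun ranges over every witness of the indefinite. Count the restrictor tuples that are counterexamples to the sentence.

1

"her" takes "an intern" as antecedent and "it" takes "a task"; both are donkey pronouns co-varying with the restrictor.
Strong reading: for every (m,t,i) with gave(m,t,i), finished(i,t).
Restrictor triples: (m1,t1,i3)→finished(i3,t1) ✓  (m1,t3,i2)→finished(i2,t3) ✓  (m1,t3,i3)→finished(i3,t3) ✓  (m2,t3,i3)→finished(i3,t3) ✓  (m3,t1,i1)→finished(i1,t1) ✓  (m3,t2,i1)→finished(i1,t2) ✗  (m3,t2,i3)→finished(i3,t2) ✓  (m4,t1,i1)→finished(i1,t1) ✓  (m4,t2,i2)→finished(i2,t2) ✓  (m4,t3,i3)→finished(i3,t3) ✓  (m5,t1,i1)→finished(i1,t1) ✓
Counterexamples (restrictor triples failing the scope): 1.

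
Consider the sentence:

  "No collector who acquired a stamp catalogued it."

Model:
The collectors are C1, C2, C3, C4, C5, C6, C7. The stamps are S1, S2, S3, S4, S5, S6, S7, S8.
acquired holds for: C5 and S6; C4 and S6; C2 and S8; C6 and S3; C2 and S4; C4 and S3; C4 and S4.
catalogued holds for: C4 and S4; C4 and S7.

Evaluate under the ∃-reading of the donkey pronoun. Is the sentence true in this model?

"it" takes "a stamp" as antecedent — a donkey pronoun bound across the clause boundary.
Truth condition: for no (c,s) with acquired(c,s) does catalogued(c,s) hold.
Restrictor pairs — does the scope hold? (C2,S4):fails  (C2,S8):fails  (C4,S3):fails  (C4,S4):holds  (C4,S6):fails  (C5,S6):fails  (C6,S3):fails
Scope holds for 1 pair(s), so the sentence is false.

False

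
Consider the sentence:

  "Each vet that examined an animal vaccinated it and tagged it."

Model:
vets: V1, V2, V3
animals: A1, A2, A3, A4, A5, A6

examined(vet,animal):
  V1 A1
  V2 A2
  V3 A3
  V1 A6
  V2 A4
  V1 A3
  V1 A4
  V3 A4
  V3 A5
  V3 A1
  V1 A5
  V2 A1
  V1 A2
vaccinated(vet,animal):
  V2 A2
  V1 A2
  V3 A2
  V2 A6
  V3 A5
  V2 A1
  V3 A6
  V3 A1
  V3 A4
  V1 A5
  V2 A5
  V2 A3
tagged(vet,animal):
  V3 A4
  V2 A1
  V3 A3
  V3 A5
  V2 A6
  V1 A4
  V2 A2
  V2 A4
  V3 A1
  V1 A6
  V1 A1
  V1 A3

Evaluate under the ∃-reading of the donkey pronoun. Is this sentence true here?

"it" takes "an animal" as antecedent — a donkey pronoun bound across the clause boundary.
Weak reading: every vet v with some examined-animal has at least one examined-animal a such that vaccinated(v,a) ∧ tagged(v,a).
Per vet: V1:✗  V2:✓  V3:✓
V1 has no witness among its examined-animals.

False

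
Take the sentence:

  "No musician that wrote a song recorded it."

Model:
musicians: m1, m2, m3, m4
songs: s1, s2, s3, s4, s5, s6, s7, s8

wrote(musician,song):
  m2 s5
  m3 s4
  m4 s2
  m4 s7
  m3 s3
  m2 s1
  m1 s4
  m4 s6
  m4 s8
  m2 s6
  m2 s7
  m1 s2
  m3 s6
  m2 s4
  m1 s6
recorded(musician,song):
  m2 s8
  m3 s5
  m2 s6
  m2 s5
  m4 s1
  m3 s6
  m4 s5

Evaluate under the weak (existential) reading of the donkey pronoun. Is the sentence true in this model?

False

"it" takes "a song" as antecedent — a donkey pronoun bound across the clause boundary.
Truth condition: for no (m,s) with wrote(m,s) does recorded(m,s) hold.
Restrictor pairs — does the scope hold? (m1,s2):fails  (m1,s4):fails  (m1,s6):fails  (m2,s1):fails  (m2,s4):fails  (m2,s5):holds  (m2,s6):holds  (m2,s7):fails  (m3,s3):fails  (m3,s4):fails  (m3,s6):holds  (m4,s2):fails  (m4,s6):fails  (m4,s7):fails  (m4,s8):fails
Scope holds for 3 pair(s), so the sentence is false.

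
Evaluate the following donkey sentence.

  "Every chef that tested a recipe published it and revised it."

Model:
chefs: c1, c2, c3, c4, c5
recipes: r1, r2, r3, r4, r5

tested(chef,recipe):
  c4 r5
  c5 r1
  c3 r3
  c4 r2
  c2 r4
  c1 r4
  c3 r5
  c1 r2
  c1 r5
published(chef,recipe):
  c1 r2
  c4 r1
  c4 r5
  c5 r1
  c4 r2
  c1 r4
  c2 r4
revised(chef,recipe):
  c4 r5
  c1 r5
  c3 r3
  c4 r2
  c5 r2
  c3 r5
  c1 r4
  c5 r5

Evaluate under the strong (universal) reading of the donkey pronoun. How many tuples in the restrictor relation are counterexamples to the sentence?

6

"it" takes "a recipe" as antecedent — a donkey pronoun bound across the clause boundary.
Strong reading: for every (c,r) with tested(c,r), published(c,r) ∧ revised(c,r).
Restrictor pairs: (c1,r2) ✗  (c1,r4) ✓  (c1,r5) ✗  (c2,r4) ✗  (c3,r3) ✗  (c3,r5) ✗  (c4,r2) ✓  (c4,r5) ✓  (c5,r1) ✗
Counterexamples (restrictor pairs failing the scope): 6.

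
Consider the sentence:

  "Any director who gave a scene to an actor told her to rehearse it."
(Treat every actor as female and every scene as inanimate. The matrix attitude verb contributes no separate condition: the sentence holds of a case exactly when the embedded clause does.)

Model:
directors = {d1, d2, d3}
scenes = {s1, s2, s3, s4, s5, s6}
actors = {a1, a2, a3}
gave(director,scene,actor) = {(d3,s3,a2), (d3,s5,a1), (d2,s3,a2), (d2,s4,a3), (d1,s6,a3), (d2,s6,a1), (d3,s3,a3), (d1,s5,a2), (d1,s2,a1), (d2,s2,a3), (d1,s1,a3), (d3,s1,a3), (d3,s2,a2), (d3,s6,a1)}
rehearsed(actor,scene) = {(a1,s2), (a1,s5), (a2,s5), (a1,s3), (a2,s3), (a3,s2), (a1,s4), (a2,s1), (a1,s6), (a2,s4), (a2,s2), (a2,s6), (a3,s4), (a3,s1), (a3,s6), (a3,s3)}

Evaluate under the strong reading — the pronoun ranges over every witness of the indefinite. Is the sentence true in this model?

"her" takes "an actor" as antecedent and "it" takes "a scene"; both are donkey pronouns co-varying with the restrictor.
Strong reading: for every (d,s,a) with gave(d,s,a), rehearsed(a,s).
Restrictor triples: (d1,s1,a3)→rehearsed(a3,s1) ✓  (d1,s2,a1)→rehearsed(a1,s2) ✓  (d1,s5,a2)→rehearsed(a2,s5) ✓  (d1,s6,a3)→rehearsed(a3,s6) ✓  (d2,s2,a3)→rehearsed(a3,s2) ✓  (d2,s3,a2)→rehearsed(a2,s3) ✓  (d2,s4,a3)→rehearsed(a3,s4) ✓  (d2,s6,a1)→rehearsed(a1,s6) ✓  (d3,s1,a3)→rehearsed(a3,s1) ✓  (d3,s2,a2)→rehearsed(a2,s2) ✓  (d3,s3,a2)→rehearsed(a2,s3) ✓  (d3,s3,a3)→rehearsed(a3,s3) ✓  (d3,s5,a1)→rehearsed(a1,s5) ✓  (d3,s6,a1)→rehearsed(a1,s6) ✓
Every restrictor triple satisfies the scope.

True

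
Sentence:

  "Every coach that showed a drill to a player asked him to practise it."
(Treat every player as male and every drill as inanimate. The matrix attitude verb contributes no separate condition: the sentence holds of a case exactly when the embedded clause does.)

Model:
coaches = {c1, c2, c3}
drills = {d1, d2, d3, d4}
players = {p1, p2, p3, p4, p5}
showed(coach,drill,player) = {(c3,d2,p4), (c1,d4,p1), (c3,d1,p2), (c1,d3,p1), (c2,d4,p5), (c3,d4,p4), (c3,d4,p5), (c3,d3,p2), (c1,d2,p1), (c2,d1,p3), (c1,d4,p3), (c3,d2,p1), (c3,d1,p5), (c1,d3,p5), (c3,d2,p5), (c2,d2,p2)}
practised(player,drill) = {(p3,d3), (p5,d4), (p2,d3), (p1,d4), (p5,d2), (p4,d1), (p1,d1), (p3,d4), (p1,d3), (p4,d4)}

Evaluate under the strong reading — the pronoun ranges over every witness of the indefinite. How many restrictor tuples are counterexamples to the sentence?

8

"him" takes "a player" as antecedent and "it" takes "a drill"; both are donkey pronouns co-varying with the restrictor.
Strong reading: for every (c,d,p) with showed(c,d,p), practised(p,d).
Restrictor triples: (c1,d2,p1)→practised(p1,d2) ✗  (c1,d3,p1)→practised(p1,d3) ✓  (c1,d3,p5)→practised(p5,d3) ✗  (c1,d4,p1)→practised(p1,d4) ✓  (c1,d4,p3)→practised(p3,d4) ✓  (c2,d1,p3)→practised(p3,d1) ✗  (c2,d2,p2)→practised(p2,d2) ✗  (c2,d4,p5)→practised(p5,d4) ✓  (c3,d1,p2)→practised(p2,d1) ✗  (c3,d1,p5)→practised(p5,d1) ✗  (c3,d2,p1)→practised(p1,d2) ✗  (c3,d2,p4)→practised(p4,d2) ✗  (c3,d2,p5)→practised(p5,d2) ✓  (c3,d3,p2)→practised(p2,d3) ✓  (c3,d4,p4)→practised(p4,d4) ✓  (c3,d4,p5)→practised(p5,d4) ✓
Counterexamples (restrictor triples failing the scope): 8.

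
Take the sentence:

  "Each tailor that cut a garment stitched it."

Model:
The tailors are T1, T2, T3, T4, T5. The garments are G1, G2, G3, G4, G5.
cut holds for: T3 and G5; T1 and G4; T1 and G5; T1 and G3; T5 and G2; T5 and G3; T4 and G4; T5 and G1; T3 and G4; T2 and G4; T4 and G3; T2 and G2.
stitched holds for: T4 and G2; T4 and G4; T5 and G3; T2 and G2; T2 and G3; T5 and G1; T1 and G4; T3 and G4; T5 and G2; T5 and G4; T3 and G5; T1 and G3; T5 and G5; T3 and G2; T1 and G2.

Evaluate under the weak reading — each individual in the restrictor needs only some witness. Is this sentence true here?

True

"it" takes "a garment" as antecedent — a donkey pronoun bound across the clause boundary.
Weak reading: every tailor t with some cut-garment has at least one cut-garment g such that stitched(t,g).
Per tailor: T1:✓  T2:✓  T3:✓  T4:✓  T5:✓
Every tailor in the restrictor has a witness.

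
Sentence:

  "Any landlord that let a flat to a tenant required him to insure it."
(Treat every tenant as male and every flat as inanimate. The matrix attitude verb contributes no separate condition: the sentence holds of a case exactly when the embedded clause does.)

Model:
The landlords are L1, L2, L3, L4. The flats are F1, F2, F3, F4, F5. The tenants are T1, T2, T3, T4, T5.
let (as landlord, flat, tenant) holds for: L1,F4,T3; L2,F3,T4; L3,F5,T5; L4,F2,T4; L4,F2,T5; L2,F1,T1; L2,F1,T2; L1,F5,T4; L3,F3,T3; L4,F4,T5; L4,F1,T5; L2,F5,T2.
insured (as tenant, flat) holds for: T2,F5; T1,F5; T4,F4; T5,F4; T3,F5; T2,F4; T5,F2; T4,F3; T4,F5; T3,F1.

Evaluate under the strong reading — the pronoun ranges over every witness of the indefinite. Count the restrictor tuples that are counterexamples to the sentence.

"him" takes "a tenant" as antecedent and "it" takes "a flat"; both are donkey pronouns co-varying with the restrictor.
Strong reading: for every (l,f,t) with let(l,f,t), insured(t,f).
Restrictor triples: (L1,F4,T3)→insured(T3,F4) ✗  (L1,F5,T4)→insured(T4,F5) ✓  (L2,F1,T1)→insured(T1,F1) ✗  (L2,F1,T2)→insured(T2,F1) ✗  (L2,F3,T4)→insured(T4,F3) ✓  (L2,F5,T2)→insured(T2,F5) ✓  (L3,F3,T3)→insured(T3,F3) ✗  (L3,F5,T5)→insured(T5,F5) ✗  (L4,F1,T5)→insured(T5,F1) ✗  (L4,F2,T4)→insured(T4,F2) ✗  (L4,F2,T5)→insured(T5,F2) ✓  (L4,F4,T5)→insured(T5,F4) ✓
Counterexamples (restrictor triples failing the scope): 7.

7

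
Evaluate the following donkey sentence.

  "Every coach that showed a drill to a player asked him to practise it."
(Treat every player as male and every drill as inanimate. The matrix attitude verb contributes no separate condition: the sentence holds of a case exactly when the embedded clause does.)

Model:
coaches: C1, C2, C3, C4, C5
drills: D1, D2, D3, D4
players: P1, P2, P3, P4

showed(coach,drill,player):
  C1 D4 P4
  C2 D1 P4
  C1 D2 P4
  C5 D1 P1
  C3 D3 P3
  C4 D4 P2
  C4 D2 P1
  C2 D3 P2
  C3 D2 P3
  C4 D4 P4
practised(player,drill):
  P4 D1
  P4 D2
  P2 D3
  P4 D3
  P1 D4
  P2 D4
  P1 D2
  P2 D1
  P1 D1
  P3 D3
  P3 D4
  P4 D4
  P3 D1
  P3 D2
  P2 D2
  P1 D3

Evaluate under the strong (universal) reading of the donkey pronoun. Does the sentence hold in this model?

"him" takes "a player" as antecedent and "it" takes "a drill"; both are donkey pronouns co-varying with the restrictor.
Strong reading: for every (c,d,p) with showed(c,d,p), practised(p,d).
Restrictor triples: (C1,D2,P4)→practised(P4,D2) ✓  (C1,D4,P4)→practised(P4,D4) ✓  (C2,D1,P4)→practised(P4,D1) ✓  (C2,D3,P2)→practised(P2,D3) ✓  (C3,D2,P3)→practised(P3,D2) ✓  (C3,D3,P3)→practised(P3,D3) ✓  (C4,D2,P1)→practised(P1,D2) ✓  (C4,D4,P2)→practised(P2,D4) ✓  (C4,D4,P4)→practised(P4,D4) ✓  (C5,D1,P1)→practised(P1,D1) ✓
Every restrictor triple satisfies the scope.

True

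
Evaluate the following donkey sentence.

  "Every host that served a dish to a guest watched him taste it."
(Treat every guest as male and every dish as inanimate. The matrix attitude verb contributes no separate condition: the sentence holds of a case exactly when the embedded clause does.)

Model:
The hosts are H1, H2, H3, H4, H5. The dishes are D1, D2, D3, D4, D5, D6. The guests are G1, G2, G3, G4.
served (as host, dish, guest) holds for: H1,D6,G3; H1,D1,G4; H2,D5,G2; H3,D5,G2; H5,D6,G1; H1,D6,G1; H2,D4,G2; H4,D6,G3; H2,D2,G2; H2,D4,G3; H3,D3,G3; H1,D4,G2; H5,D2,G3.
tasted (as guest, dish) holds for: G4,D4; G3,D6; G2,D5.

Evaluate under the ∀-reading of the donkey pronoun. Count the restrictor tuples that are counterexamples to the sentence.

9

"him" takes "a guest" as antecedent and "it" takes "a dish"; both are donkey pronouns co-varying with the restrictor.
Strong reading: for every (h,d,g) with served(h,d,g), tasted(g,d).
Restrictor triples: (H1,D1,G4)→tasted(G4,D1) ✗  (H1,D4,G2)→tasted(G2,D4) ✗  (H1,D6,G1)→tasted(G1,D6) ✗  (H1,D6,G3)→tasted(G3,D6) ✓  (H2,D2,G2)→tasted(G2,D2) ✗  (H2,D4,G2)→tasted(G2,D4) ✗  (H2,D4,G3)→tasted(G3,D4) ✗  (H2,D5,G2)→tasted(G2,D5) ✓  (H3,D3,G3)→tasted(G3,D3) ✗  (H3,D5,G2)→tasted(G2,D5) ✓  (H4,D6,G3)→tasted(G3,D6) ✓  (H5,D2,G3)→tasted(G3,D2) ✗  (H5,D6,G1)→tasted(G1,D6) ✗
Counterexamples (restrictor triples failing the scope): 9.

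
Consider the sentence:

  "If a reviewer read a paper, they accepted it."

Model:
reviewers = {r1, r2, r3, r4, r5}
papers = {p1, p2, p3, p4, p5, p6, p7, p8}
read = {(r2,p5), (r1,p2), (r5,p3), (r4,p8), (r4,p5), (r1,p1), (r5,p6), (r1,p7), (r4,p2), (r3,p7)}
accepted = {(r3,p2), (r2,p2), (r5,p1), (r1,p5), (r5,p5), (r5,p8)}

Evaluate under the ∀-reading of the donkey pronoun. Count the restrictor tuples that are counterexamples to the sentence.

"it" takes "a paper" as antecedent — a donkey pronoun bound across the clause boundary.
Strong reading: for every (r,p) with read(r,p), accepted(r,p).
Restrictor pairs: (r1,p1) ✗  (r1,p2) ✗  (r1,p7) ✗  (r2,p5) ✗  (r3,p7) ✗  (r4,p2) ✗  (r4,p5) ✗  (r4,p8) ✗  (r5,p3) ✗  (r5,p6) ✗
Counterexamples (restrictor pairs failing the scope): 10.

10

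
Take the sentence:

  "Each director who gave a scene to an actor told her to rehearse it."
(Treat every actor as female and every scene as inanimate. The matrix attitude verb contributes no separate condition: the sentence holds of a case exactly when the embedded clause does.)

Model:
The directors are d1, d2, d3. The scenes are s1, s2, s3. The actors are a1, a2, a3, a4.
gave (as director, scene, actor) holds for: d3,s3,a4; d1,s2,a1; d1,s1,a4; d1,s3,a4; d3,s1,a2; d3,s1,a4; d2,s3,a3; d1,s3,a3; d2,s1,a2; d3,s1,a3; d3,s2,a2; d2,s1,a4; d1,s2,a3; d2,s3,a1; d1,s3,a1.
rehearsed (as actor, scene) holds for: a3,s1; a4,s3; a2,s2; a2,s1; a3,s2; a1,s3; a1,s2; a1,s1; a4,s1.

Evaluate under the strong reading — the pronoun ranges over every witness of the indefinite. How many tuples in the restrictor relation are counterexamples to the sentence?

2

"her" takes "an actor" as antecedent and "it" takes "a scene"; both are donkey pronouns co-varying with the restrictor.
Strong reading: for every (d,s,a) with gave(d,s,a), rehearsed(a,s).
Restrictor triples: (d1,s1,a4)→rehearsed(a4,s1) ✓  (d1,s2,a1)→rehearsed(a1,s2) ✓  (d1,s2,a3)→rehearsed(a3,s2) ✓  (d1,s3,a1)→rehearsed(a1,s3) ✓  (d1,s3,a3)→rehearsed(a3,s3) ✗  (d1,s3,a4)→rehearsed(a4,s3) ✓  (d2,s1,a2)→rehearsed(a2,s1) ✓  (d2,s1,a4)→rehearsed(a4,s1) ✓  (d2,s3,a1)→rehearsed(a1,s3) ✓  (d2,s3,a3)→rehearsed(a3,s3) ✗  (d3,s1,a2)→rehearsed(a2,s1) ✓  (d3,s1,a3)→rehearsed(a3,s1) ✓  (d3,s1,a4)→rehearsed(a4,s1) ✓  (d3,s2,a2)→rehearsed(a2,s2) ✓  (d3,s3,a4)→rehearsed(a4,s3) ✓
Counterexamples (restrictor triples failing the scope): 2.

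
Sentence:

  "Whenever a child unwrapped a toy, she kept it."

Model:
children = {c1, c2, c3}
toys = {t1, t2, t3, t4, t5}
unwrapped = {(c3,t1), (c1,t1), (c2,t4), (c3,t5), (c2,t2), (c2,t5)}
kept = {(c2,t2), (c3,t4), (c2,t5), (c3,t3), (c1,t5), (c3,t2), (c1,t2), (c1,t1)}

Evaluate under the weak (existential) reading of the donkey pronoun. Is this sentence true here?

False

"it" takes "a toy" as antecedent — a donkey pronoun bound across the clause boundary.
Weak reading: every child c with some unwrapped-toy has at least one unwrapped-toy t such that kept(c,t).
Per child: c1:✓  c2:✓  c3:✗
c3 has no witness among its unwrapped-toys.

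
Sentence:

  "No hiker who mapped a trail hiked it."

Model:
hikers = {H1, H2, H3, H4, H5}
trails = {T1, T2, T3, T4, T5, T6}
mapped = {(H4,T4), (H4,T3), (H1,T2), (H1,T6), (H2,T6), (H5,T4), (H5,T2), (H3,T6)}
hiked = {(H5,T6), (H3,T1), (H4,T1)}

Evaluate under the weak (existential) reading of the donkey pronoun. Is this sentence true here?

"it" takes "a trail" as antecedent — a donkey pronoun bound across the clause boundary.
Truth condition: for no (h,t) with mapped(h,t) does hiked(h,t) hold.
Restrictor pairs — does the scope hold? (H1,T2):fails  (H1,T6):fails  (H2,T6):fails  (H3,T6):fails  (H4,T3):fails  (H4,T4):fails  (H5,T2):fails  (H5,T4):fails
Scope holds for no restrictor pair, so the sentence is true.

True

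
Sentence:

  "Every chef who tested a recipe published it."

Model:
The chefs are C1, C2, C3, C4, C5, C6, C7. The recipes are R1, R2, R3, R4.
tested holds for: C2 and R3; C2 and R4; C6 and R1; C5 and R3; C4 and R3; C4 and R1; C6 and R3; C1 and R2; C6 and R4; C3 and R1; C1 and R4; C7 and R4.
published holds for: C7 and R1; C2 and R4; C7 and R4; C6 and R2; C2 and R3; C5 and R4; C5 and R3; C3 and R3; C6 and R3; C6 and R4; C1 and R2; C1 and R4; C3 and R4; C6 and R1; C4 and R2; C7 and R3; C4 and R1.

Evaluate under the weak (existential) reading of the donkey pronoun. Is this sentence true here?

"it" takes "a recipe" as antecedent — a donkey pronoun bound across the clause boundary.
Weak reading: every chef c with some tested-recipe has at least one tested-recipe r such that published(c,r).
Per chef: C1:✓  C2:✓  C3:✗  C4:✓  C5:✓  C6:✓  C7:✓
C3 has no witness among its tested-recipes.

False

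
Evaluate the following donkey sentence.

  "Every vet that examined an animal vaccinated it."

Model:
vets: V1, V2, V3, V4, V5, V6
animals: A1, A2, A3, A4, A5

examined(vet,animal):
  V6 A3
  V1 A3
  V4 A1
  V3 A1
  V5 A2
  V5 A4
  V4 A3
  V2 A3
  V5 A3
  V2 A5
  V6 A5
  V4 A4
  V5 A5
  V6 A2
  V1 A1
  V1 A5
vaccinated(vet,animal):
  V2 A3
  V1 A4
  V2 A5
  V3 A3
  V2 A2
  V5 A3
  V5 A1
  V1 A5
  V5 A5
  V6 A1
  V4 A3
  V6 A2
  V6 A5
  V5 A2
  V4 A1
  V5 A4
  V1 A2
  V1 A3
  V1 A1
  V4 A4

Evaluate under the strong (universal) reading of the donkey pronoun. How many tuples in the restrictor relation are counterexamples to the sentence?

2

"it" takes "an animal" as antecedent — a donkey pronoun bound across the clause boundary.
Strong reading: for every (v,a) with examined(v,a), vaccinated(v,a).
Restrictor pairs: (V1,A1) ✓  (V1,A3) ✓  (V1,A5) ✓  (V2,A3) ✓  (V2,A5) ✓  (V3,A1) ✗  (V4,A1) ✓  (V4,A3) ✓  (V4,A4) ✓  (V5,A2) ✓  (V5,A3) ✓  (V5,A4) ✓  (V5,A5) ✓  (V6,A2) ✓  (V6,A3) ✗  (V6,A5) ✓
Counterexamples (restrictor pairs failing the scope): 2.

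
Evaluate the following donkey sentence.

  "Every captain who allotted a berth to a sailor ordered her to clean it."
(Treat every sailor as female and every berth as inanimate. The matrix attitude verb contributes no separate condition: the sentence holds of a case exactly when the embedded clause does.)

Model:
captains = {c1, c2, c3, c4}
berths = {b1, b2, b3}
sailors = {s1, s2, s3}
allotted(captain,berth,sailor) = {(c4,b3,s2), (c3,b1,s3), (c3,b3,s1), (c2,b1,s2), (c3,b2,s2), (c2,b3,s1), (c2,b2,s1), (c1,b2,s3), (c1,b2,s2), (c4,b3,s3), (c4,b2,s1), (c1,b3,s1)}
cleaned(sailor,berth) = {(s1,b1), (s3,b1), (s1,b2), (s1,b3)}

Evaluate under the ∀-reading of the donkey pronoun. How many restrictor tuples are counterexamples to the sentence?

6

"her" takes "a sailor" as antecedent and "it" takes "a berth"; both are donkey pronouns co-varying with the restrictor.
Strong reading: for every (c,b,s) with allotted(c,b,s), cleaned(s,b).
Restrictor triples: (c1,b2,s2)→cleaned(s2,b2) ✗  (c1,b2,s3)→cleaned(s3,b2) ✗  (c1,b3,s1)→cleaned(s1,b3) ✓  (c2,b1,s2)→cleaned(s2,b1) ✗  (c2,b2,s1)→cleaned(s1,b2) ✓  (c2,b3,s1)→cleaned(s1,b3) ✓  (c3,b1,s3)→cleaned(s3,b1) ✓  (c3,b2,s2)→cleaned(s2,b2) ✗  (c3,b3,s1)→cleaned(s1,b3) ✓  (c4,b2,s1)→cleaned(s1,b2) ✓  (c4,b3,s2)→cleaned(s2,b3) ✗  (c4,b3,s3)→cleaned(s3,b3) ✗
Counterexamples (restrictor triples failing the scope): 6.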